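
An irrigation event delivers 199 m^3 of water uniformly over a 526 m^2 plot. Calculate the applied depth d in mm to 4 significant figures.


Approach: apply depth from volume over area, d = (V/A)*1000.
d = (199 / 526) * 1000 = 378.3 mm
Therefore the applied depth d = 378.3 mm.


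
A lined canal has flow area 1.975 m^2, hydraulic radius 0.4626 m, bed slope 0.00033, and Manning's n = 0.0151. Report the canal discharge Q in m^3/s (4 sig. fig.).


Approach: apply Manning's equation, Q = (1/n)*A*R^(2/3)*S^(1/2).
Q = (1/0.0151) * 1.975 * 0.4626^(2/3) * 0.00033^(1/2) = 1.421 m^3/s
Therefore the canal discharge Q = 1.421 m^3/s.


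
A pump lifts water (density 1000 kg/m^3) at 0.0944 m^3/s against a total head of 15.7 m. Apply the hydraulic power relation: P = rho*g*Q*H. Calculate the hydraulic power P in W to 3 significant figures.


P = 1000 * 9.81 * 0.0944 * 15.7 = 14500 W
Therefore the hydraulic power P = 14500 W.


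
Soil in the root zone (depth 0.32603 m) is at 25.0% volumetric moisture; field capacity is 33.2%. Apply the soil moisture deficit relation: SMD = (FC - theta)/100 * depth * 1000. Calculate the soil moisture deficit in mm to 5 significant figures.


SMD = (33.2 - 25.0)/100 * 0.32603 * 1000 = 26.734 mm
Therefore the soil moisture deficit = 26.734 mm.


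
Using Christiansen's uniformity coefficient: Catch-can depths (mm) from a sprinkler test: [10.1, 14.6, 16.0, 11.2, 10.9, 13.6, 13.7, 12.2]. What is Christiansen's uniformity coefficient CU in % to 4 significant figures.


Approach: apply Christiansen's uniformity coefficient, CU = (1 - mean_abs_deviation/mean)*100.
mean = 12.7875 mm
mean |d_i - mean| = 1.68750 mm
CU = (1 - 1.68750/12.7875)*100 = 86.80 %
Therefore Christiansen's uniformity coefficient CU = 86.80 %.


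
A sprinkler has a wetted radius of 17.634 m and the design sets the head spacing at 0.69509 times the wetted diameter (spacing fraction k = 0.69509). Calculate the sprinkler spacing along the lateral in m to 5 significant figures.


Approach: apply the sprinkler spacing rule (spacing as a fraction of wetted diameter), S = k*(2*R).
S = 0.69509 * (2 * 17.634) = 24.514 m
Therefore the sprinkler spacing along the lateral = 24.514 m.


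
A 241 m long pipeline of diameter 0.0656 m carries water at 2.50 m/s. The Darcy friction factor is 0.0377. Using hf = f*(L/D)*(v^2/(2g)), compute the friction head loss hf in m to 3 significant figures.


hf = 0.0377 * (241/0.0656) * (2.50^2 / (2*9.81))
hf = 44.1 m
Therefore the friction head loss hf = 44.1 m.


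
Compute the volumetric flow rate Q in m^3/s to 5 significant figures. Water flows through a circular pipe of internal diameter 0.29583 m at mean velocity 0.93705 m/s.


Approach: apply the continuity equation for pipe flow, Q = A * v with A = pi*(D/2)^2.
A = pi*(0.29583/2)^2 = 0.06873443 m^2
Q = 0.06873443 * 0.93705 = 0.064408 m^3/s
Therefore the volumetric flow rate Q = 0.064408 m^3/s.


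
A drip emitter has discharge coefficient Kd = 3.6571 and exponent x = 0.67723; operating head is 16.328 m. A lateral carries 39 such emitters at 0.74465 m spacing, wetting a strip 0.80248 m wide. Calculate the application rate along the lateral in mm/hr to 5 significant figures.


Approach: apply the emitter equation with a lateral mass balance, q = Kd*h^x; Q = n*q; rate = Q/(n*spacing*width).
Step 1 — single emitter flow (q = Kd*h^x):
  q = 3.6571 * 16.328^0.67723 = 24.24217 L/hr
Step 2 — total lateral flow: Q = 39 * 24.24217 = 945.4445 L/hr
Step 3 — wetted area: A = 39 * 0.74465 * 0.80248 = 23.30510 m^2
Step 4 — application rate: Q/A = 945.4445/23.30510 = 40.568 mm/hr
Therefore the application rate along the lateral = 40.568 mm/hr.


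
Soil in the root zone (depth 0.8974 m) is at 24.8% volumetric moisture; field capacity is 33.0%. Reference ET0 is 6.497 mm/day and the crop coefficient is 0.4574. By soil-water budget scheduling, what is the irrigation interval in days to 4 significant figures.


Approach: apply soil-water budget scheduling, SMD = (FC-theta)/100*depth*1000; ETc = ET0*Kc; interval = SMD/ETc.
Step 1 — soil moisture deficit:
  SMD = (33.0 - 24.8)/100 * 0.8974 * 1000 = 73.5868 mm
Step 2 — daily crop ET (ETc = ET0*Kc):
  ETc = 6.497 * 0.4574 = 2.97173 mm/day
Step 3 — irrigation interval (SMD/ETc):
  interval = 73.5868 / 2.97173 = 24.76 days
Therefore the irrigation interval = 24.76 days.


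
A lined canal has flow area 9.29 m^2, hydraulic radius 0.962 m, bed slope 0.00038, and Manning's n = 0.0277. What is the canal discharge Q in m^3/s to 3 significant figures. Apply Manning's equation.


Approach: apply Manning's equation, Q = (1/n)*A*R^(2/3)*S^(1/2).
Q = (1/0.0277) * 9.29 * 0.962^(2/3) * 0.00038^(1/2) = 6.37 m^3/s
Therefore the canal discharge Q = 6.37 m^3/s.


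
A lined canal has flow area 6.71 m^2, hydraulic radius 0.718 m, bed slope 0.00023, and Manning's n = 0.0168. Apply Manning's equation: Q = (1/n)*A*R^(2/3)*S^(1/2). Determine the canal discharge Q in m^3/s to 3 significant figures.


Q = (1/0.0168) * 6.71 * 0.718^(2/3) * 0.00023^(1/2) = 4.86 m^3/s
Therefore the canal discharge Q = 4.86 m^3/s.


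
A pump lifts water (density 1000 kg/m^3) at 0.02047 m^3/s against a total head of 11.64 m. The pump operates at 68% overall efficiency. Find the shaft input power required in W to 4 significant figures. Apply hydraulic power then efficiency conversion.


Approach: apply hydraulic power then efficiency conversion, P = rho*g*Q*H; P_in = P/eta.
Step 1 — hydraulic power (P = rho*g*Q*H):
  P = 1000 * 9.81 * 0.02047 * 11.64 = 2337.44 W
Step 2 — input power: P_in = P/eta = 2337.44 / 0.68 = 3437 W
Therefore the shaft input power required = 3437 W.


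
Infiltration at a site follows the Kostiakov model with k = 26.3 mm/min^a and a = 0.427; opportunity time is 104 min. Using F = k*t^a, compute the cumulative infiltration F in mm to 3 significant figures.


F = 26.3 * 104^0.427 = 191 mm
Therefore the cumulative infiltration F = 191 mm.


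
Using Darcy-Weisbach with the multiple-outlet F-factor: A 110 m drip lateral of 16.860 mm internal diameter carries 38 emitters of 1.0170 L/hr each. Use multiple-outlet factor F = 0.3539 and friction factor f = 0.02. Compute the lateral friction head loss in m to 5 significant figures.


Approach: apply Darcy-Weisbach with the multiple-outlet F-factor, Q = n*q/(3600*1000) m^3/s; v = Q/A; hf = F*f*(L/D)*(v^2/(2g)).
Q = 38*1.0170/(3600*1000) = 1.073500e-05 m^3/s
A = pi*(16.860e-3/2)^2 = 2.232570e-04 m^2, so v = Q/A = 0.04808361 m/s
hf = 0.3539*0.02*(110/0.016860)*(0.04808361^2/(2*9.81)) = 0.0054418 m
Therefore the lateral friction head loss = 0.0054418 m.


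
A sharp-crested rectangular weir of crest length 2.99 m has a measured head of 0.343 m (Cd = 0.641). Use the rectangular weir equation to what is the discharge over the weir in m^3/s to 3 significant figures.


Approach: apply the rectangular weir equation, Q = (2/3)*Cd*L*sqrt(2g)*H^1.5.
Q = (2/3)*0.641*2.99*sqrt(2*9.81)*0.343^1.5 = 1.14 m^3/s
Therefore the discharge over the weir = 1.14 m^3/s.


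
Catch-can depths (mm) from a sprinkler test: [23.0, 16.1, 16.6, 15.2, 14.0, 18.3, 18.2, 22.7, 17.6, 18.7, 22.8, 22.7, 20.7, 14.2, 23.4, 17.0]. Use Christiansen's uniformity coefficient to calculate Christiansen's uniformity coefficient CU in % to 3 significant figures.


Approach: apply Christiansen's uniformity coefficient, CU = (1 - mean_abs_deviation/mean)*100.
mean = 18.825 mm
mean |d_i - mean| = 2.7937 mm
CU = (1 - 2.7937/18.825)*100 = 85.2 %
Therefore Christiansen's uniformity coefficient CU = 85.2 %.


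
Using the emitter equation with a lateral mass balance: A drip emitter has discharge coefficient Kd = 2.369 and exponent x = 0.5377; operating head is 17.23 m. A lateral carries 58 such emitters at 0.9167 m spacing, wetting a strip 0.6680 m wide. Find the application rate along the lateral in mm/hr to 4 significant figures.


Approach: apply the emitter equation with a lateral mass balance, q = Kd*h^x; Q = n*q; rate = Q/(n*spacing*width).
Step 1 — single emitter flow (q = Kd*h^x):
  q = 2.369 * 17.23^0.5377 = 10.9475 L/hr
Step 2 — total lateral flow: Q = 58 * 10.9475 = 634.956 L/hr
Step 3 — wetted area: A = 58 * 0.9167 * 0.6680 = 35.5166 m^2
Step 4 — application rate: Q/A = 634.956/35.5166 = 17.88 mm/hr
Therefore the application rate along the lateral = 17.88 mm/hr.


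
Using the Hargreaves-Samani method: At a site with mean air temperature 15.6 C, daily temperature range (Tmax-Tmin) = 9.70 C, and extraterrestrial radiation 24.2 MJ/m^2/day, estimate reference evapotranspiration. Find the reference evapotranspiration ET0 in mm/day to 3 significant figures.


Approach: apply the Hargreaves-Samani method, ET0 = 0.0023*(Tmean+17.8)*sqrt(Tmax-Tmin)*0.408*Ra.
ET0 = 0.0023*(15.6+17.8)*sqrt(9.70)*0.408*24.2 = 2.36 mm/day
Therefore the reference evapotranspiration ET0 = 2.36 mm/day.


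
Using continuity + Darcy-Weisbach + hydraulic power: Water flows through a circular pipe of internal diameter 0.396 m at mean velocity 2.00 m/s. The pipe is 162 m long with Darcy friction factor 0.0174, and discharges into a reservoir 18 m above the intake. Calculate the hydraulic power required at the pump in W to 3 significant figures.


Approach: apply continuity + Darcy-Weisbach + hydraulic power, Q = A*v; hf = f*(L/D)*(v^2/(2g)); H = static + hf; P = rho*g*Q*H.
Step 1 — flow rate (continuity, Q = A*v):
  A = pi*(0.396/2)^2 = 0.12316 m^2
  Q = 0.12316 * 2.00 = 0.24633 m^3/s
Step 2 — friction head loss (Darcy-Weisbach):
  hf = 0.0174 * (162/0.396) * (2.00^2 / (2*9.81))
  hf = 1.4512 m
Step 3 — total head: H = 18 + 1.4512 = 19.451 m
Step 4 — hydraulic power (P = rho*g*Q*H):
  P = 1000 * 9.81 * 0.24633 * 19.451 = 47000 W
Therefore the hydraulic power required at the pump = 47000 W.


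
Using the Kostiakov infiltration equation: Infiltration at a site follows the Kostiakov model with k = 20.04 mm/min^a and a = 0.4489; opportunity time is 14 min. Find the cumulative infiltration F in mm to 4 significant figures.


Approach: apply the Kostiakov infiltration equation, F = k*t^a.
F = 20.04 * 14^0.4489 = 65.52 mm
Therefore the cumulative infiltration F = 65.52 mm.


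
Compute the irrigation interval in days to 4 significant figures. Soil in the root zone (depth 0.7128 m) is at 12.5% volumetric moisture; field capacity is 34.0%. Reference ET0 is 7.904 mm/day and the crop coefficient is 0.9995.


Approach: apply soil-water budget scheduling, SMD = (FC-theta)/100*depth*1000; ETc = ET0*Kc; interval = SMD/ETc.
Step 1 — soil moisture deficit:
  SMD = (34.0 - 12.5)/100 * 0.7128 * 1000 = 153.252 mm
Step 2 — daily crop ET (ETc = ET0*Kc):
  ETc = 7.904 * 0.9995 = 7.90005 mm/day
Step 3 — irrigation interval (SMD/ETc):
  interval = 153.252 / 7.90005 = 19.40 days
Therefore the irrigation interval = 19.40 days.


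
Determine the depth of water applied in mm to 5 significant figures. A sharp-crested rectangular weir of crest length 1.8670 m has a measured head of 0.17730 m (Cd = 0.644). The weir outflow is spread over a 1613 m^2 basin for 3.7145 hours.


Approach: apply the rectangular weir equation with a volume-to-depth conversion, Q = (2/3)*Cd*L*sqrt(2g)*H^1.5; d = Q*t/A * 1000.
Step 1 — weir discharge:
  Q = (2/3)*0.644*1.8670*sqrt(2*9.81)*0.17730^1.5 = 0.2650645 m^3/s
Step 2 — volume: V = 0.2650645 * 3.7145*3600 = 3544.495 m^3
Step 3 — depth: d = V/A * 1000 = 3544.495/1613 * 1000 = 2197.5 mm
Therefore the depth of water applied = 2197.5 mm.


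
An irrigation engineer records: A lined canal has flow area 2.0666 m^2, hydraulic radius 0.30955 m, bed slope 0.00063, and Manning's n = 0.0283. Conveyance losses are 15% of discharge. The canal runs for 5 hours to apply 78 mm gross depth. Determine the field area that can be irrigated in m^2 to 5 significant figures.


Approach: apply Manning's equation with a conveyance and depth budget, Q = (1/n)*A*R^(2/3)*S^(1/2); Q_field = Q*(1-loss); Area = Q_field*t/(d/1000).
Step 1 — canal discharge (Manning's equation):
  Q = (1/0.0283) * 2.0666 * 0.30955^(2/3) * 0.00063^(1/2) = 0.8387402 m^3/s
Step 2 — delivered flow: Q_field = 0.8387402*(1 - 15/100) = 0.7129292 m^3/s
Step 3 — volume delivered: V = 0.7129292 * 5*3600 = 12832.73 m^3
Step 4 — area served: A = V / (depth/1000) = 12832.73 / 0.078 = 164520 m^2
Therefore the field area that can be irrigated = 164520 m^2.


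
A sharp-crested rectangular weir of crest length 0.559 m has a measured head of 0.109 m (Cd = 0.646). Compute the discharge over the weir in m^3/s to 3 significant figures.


Approach: apply the rectangular weir equation, Q = (2/3)*Cd*L*sqrt(2g)*H^1.5.
Q = (2/3)*0.646*0.559*sqrt(2*9.81)*0.109^1.5 = 0.0384 m^3/s
Therefore the discharge over the weir = 0.0384 m^3/s.


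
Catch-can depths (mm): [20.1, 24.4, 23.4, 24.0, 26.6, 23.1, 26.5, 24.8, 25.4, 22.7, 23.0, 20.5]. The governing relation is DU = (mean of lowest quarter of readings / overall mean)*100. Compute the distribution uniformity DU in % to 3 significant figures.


sorted lowest 3 of 12: [20.1, 20.5, 22.7] -> mean = 21.100 mm
overall mean = 23.708 mm
DU = (21.100/23.708)*100 = 89.0 %
Therefore the distribution uniformity DU = 89.0 %.


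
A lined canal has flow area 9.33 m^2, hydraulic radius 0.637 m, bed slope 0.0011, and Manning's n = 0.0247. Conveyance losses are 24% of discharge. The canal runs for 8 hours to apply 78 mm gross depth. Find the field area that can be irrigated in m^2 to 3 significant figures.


Approach: apply Manning's equation with a conveyance and depth budget, Q = (1/n)*A*R^(2/3)*S^(1/2); Q_field = Q*(1-loss); Area = Q_field*t/(d/1000).
Step 1 — canal discharge (Manning's equation):
  Q = (1/0.0247) * 9.33 * 0.637^(2/3) * 0.0011^(1/2) = 9.2749 m^3/s
Step 2 — delivered flow: Q_field = 9.2749*(1 - 24/100) = 7.0489 m^3/s
Step 3 — volume delivered: V = 7.0489 * 8*3600 = 203010 m^3
Step 4 — area served: A = V / (depth/1000) = 203010 / 0.078 = 2600000 m^2
Therefore the field area that can be irrigated = 2600000 m^2.


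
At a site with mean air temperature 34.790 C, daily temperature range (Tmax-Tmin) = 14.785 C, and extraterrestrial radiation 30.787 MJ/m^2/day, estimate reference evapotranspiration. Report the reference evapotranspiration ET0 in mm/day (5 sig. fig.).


Approach: apply the Hargreaves-Samani method, ET0 = 0.0023*(Tmean+17.8)*sqrt(Tmax-Tmin)*0.408*Ra.
ET0 = 0.0023*(34.790+17.8)*sqrt(14.785)*0.408*30.787 = 5.8421 mm/day
Therefore the reference evapotranspiration ET0 = 5.8421 mm/day.


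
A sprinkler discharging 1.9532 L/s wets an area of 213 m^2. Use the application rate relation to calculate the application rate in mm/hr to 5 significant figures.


Approach: apply the application rate relation, rate = (Q/A)*3600.
rate = (1.9532 / 213) * 3600 = 33.012 mm/hr
Therefore the application rate = 33.012 mm/hr.


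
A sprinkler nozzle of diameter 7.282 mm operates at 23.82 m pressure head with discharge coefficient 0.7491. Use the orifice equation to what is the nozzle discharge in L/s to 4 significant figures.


Approach: apply the orifice equation, Q = Cd*A*sqrt(2*g*h), A = pi*(d/2)^2.
A = pi*(7.282e-3/2)^2 = 4.16477e-05 m^2
Q = 0.7491 * 4.16477e-05 * sqrt(2*9.81*23.82) * 1000 = 0.6745 L/s
Therefore the nozzle discharge = 0.6745 L/s.


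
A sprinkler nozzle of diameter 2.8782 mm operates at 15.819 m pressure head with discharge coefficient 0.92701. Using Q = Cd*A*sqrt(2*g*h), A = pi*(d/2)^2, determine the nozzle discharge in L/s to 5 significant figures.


A = pi*(2.8782e-3/2)^2 = 6.506266e-06 m^2
Q = 0.92701 * 6.506266e-06 * sqrt(2*9.81*15.819) * 1000 = 0.10626 L/s
Therefore the nozzle discharge = 0.10626 L/s.


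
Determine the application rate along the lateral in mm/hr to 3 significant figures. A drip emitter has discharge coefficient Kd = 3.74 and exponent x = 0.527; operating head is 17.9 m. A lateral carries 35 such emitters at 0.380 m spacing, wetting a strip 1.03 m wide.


Approach: apply the emitter equation with a lateral mass balance, q = Kd*h^x; Q = n*q; rate = Q/(n*spacing*width).
Step 1 — single emitter flow (q = Kd*h^x):
  q = 3.74 * 17.9^0.527 = 17.105 L/hr
Step 2 — total lateral flow: Q = 35 * 17.105 = 598.68 L/hr
Step 3 — wetted area: A = 35 * 0.380 * 1.03 = 13.699 m^2
Step 4 — application rate: Q/A = 598.68/13.699 = 43.7 mm/hr
Therefore the application rate along the lateral = 43.7 mm/hr.


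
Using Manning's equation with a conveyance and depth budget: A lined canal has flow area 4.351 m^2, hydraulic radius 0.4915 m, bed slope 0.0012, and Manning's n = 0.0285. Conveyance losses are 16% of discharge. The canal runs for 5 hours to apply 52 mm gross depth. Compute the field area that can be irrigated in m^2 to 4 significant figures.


Approach: apply Manning's equation with a conveyance and depth budget, Q = (1/n)*A*R^(2/3)*S^(1/2); Q_field = Q*(1-loss); Area = Q_field*t/(d/1000).
Step 1 — canal discharge (Manning's equation):
  Q = (1/0.0285) * 4.351 * 0.4915^(2/3) * 0.0012^(1/2) = 3.29370 m^3/s
Step 2 — delivered flow: Q_field = 3.29370*(1 - 16/100) = 2.76671 m^3/s
Step 3 — volume delivered: V = 2.76671 * 5*3600 = 49800.7 m^3
Step 4 — area served: A = V / (depth/1000) = 49800.7 / 0.052 = 957700 m^2
Therefore the field area that can be irrigated = 957700 m^2.


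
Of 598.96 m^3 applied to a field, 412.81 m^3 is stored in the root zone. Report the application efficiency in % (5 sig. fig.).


Approach: apply the application efficiency ratio, Ea = (stored/applied)*100.
Ea = (412.81/598.96)*100 = 68.921 %
Therefore the application efficiency = 68.921 %.


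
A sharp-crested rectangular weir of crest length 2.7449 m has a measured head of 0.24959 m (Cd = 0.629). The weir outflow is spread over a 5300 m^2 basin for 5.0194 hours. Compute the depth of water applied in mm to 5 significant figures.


Approach: apply the rectangular weir equation with a volume-to-depth conversion, Q = (2/3)*Cd*L*sqrt(2g)*H^1.5; d = Q*t/A * 1000.
Step 1 — weir discharge:
  Q = (2/3)*0.629*2.7449*sqrt(2*9.81)*0.24959^1.5 = 0.6357351 m^3/s
Step 2 — volume: V = 0.6357351 * 5.0194*3600 = 11487.63 m^3
Step 3 — depth: d = V/A * 1000 = 11487.63/5300 * 1000 = 2167.5 mm
Therefore the depth of water applied = 2167.5 mm.


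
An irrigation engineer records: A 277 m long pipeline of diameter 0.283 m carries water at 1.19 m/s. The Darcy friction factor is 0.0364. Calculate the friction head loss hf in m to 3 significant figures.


Approach: apply the Darcy-Weisbach equation, hf = f*(L/D)*(v^2/(2g)).
hf = 0.0364 * (277/0.283) * (1.19^2 / (2*9.81))
hf = 2.57 m
Therefore the friction head loss hf = 2.57 m.


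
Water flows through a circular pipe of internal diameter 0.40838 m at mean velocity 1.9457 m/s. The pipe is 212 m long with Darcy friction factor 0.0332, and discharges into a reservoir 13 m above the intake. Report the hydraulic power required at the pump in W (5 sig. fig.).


Approach: apply continuity + Darcy-Weisbach + hydraulic power, Q = A*v; hf = f*(L/D)*(v^2/(2g)); H = static + hf; P = rho*g*Q*H.
Step 1 — flow rate (continuity, Q = A*v):
  A = pi*(0.40838/2)^2 = 0.1309842 m^2
  Q = 0.1309842 * 1.9457 = 0.2548559 m^3/s
Step 2 — friction head loss (Darcy-Weisbach):
  hf = 0.0332 * (212/0.40838) * (1.9457^2 / (2*9.81))
  hf = 3.325540 m
Step 3 — total head: H = 13 + 3.325540 = 16.32554 m
Step 4 — hydraulic power (P = rho*g*Q*H):
  P = 1000 * 9.81 * 0.2548559 * 16.32554 = 40816 W
Therefore the hydraulic power required at the pump = 40816 W.


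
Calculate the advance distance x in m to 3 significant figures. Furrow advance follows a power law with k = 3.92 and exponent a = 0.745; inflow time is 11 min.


Approach: apply the power-law advance function, x = k*t^a.
x = 3.92 * 11^0.745 = 23.4 m
Therefore the advance distance x = 23.4 m.


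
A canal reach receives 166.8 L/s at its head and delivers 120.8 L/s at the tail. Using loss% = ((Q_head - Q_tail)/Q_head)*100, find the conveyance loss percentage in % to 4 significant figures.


loss = ((166.8 - 120.8)/166.8)*100 = 27.58 %
Therefore the conveyance loss percentage = 27.58 %.


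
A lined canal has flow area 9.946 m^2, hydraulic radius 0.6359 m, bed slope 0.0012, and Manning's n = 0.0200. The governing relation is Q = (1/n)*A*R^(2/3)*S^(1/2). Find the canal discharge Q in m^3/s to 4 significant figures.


Q = (1/0.0200) * 9.946 * 0.6359^(2/3) * 0.0012^(1/2) = 12.74 m^3/s
Therefore the canal discharge Q = 12.74 m^3/s.


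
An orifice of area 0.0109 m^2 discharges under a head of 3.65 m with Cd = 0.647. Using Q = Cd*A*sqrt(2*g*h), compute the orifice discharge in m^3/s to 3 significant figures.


Q = 0.647 * 0.0109 * sqrt(2*9.81*3.65) = 0.0597 m^3/s
Therefore the orifice discharge = 0.0597 m^3/s.


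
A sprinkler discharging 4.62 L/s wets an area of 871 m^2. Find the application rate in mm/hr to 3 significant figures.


Approach: apply the application rate relation, rate = (Q/A)*3600.
rate = (4.62 / 871) * 3600 = 19.1 mm/hr
Therefore the application rate = 19.1 mm/hr.


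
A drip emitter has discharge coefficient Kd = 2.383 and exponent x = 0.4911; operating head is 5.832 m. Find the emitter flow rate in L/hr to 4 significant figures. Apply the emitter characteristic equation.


Approach: apply the emitter characteristic equation, q = Kd * h^x.
q = 2.383 * 5.832^0.4911 = 5.665 L/hr
Therefore the emitter flow rate = 5.665 L/hr.


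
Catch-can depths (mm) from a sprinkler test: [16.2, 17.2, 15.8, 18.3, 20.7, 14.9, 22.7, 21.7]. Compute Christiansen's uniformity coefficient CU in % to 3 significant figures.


Approach: apply Christiansen's uniformity coefficient, CU = (1 - mean_abs_deviation/mean)*100.
mean = 18.438 mm
mean |d_i - mean| = 2.4469 mm
CU = (1 - 2.4469/18.438)*100 = 86.7 %
Therefore Christiansen's uniformity coefficient CU = 86.7 %.


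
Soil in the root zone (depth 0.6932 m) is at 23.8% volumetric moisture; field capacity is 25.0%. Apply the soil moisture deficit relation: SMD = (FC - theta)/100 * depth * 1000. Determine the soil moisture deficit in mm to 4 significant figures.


SMD = (25.0 - 23.8)/100 * 0.6932 * 1000 = 8.318 mm
Therefore the soil moisture deficit = 8.318 mm.


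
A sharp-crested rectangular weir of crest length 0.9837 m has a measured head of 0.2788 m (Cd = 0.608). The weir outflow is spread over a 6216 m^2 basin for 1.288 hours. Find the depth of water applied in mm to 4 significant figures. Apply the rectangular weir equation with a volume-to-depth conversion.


Approach: apply the rectangular weir equation with a volume-to-depth conversion, Q = (2/3)*Cd*L*sqrt(2g)*H^1.5; d = Q*t/A * 1000.
Step 1 — weir discharge:
  Q = (2/3)*0.608*0.9837*sqrt(2*9.81)*0.2788^1.5 = 0.259994 m^3/s
Step 2 — volume: V = 0.259994 * 1.288*3600 = 1205.54 m^3
Step 3 — depth: d = V/A * 1000 = 1205.54/6216 * 1000 = 193.9 mm
Therefore the depth of water applied = 193.9 mm.


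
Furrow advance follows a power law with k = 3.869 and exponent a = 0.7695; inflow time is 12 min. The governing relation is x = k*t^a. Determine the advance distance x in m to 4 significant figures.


x = 3.869 * 12^0.7695 = 26.18 m
Therefore the advance distance x = 26.18 m.


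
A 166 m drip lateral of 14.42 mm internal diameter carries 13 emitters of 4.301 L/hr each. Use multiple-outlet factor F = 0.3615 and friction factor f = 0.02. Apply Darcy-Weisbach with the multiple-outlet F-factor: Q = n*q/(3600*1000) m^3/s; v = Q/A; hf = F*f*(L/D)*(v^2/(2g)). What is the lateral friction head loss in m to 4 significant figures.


Q = 13*4.301/(3600*1000) = 1.55314e-05 m^3/s
A = pi*(14.42e-3/2)^2 = 1.63313e-04 m^2, so v = Q/A = 0.0951021 m/s
hf = 0.3615*0.02*(166/0.01442)*(0.0951021^2/(2*9.81)) = 0.03837 m
Therefore the lateral friction head loss = 0.03837 m.


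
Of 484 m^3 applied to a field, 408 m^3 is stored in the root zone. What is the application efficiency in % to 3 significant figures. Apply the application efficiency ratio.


Approach: apply the application efficiency ratio, Ea = (stored/applied)*100.
Ea = (408/484)*100 = 84.3 %
Therefore the application efficiency = 84.3 %.


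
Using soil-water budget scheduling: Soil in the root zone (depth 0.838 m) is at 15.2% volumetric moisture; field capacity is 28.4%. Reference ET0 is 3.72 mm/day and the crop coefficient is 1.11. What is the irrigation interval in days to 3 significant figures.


Approach: apply soil-water budget scheduling, SMD = (FC-theta)/100*depth*1000; ETc = ET0*Kc; interval = SMD/ETc.
Step 1 — soil moisture deficit:
  SMD = (28.4 - 15.2)/100 * 0.838 * 1000 = 110.62 mm
Step 2 — daily crop ET (ETc = ET0*Kc):
  ETc = 3.72 * 1.11 = 4.1292 mm/day
Step 3 — irrigation interval (SMD/ETc):
  interval = 110.62 / 4.1292 = 26.8 days
Therefore the irrigation interval = 26.8 days.


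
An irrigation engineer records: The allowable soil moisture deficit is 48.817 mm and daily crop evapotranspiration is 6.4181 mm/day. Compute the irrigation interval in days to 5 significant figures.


Approach: apply the irrigation interval relation, interval = SMD / ETc.
interval = 48.817 / 6.4181 = 7.6061 days
Therefore the irrigation interval = 7.6061 days.


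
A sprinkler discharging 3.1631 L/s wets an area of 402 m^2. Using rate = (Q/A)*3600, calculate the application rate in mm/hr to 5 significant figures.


rate = (3.1631 / 402) * 3600 = 28.326 mm/hr
Therefore the application rate = 28.326 mm/hr.


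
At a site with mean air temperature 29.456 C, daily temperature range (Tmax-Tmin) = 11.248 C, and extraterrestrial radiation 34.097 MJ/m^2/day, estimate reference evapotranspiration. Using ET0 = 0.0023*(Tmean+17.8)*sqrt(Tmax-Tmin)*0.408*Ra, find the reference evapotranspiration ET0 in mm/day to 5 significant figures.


ET0 = 0.0023*(29.456+17.8)*sqrt(11.248)*0.408*34.097 = 5.0711 mm/day
Therefore the reference evapotranspiration ET0 = 5.0711 mm/day.


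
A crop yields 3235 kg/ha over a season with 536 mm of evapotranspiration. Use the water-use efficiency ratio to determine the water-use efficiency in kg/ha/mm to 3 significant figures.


Approach: apply the water-use efficiency ratio, WUE = yield/ET.
WUE = 3235 / 536 = 6.04 kg/ha/mm
Therefore the water-use efficiency = 6.04 kg/ha/mm.


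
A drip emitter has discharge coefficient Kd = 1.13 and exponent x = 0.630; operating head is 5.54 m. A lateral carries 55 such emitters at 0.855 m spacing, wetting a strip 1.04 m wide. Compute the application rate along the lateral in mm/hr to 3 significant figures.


Approach: apply the emitter equation with a lateral mass balance, q = Kd*h^x; Q = n*q; rate = Q/(n*spacing*width).
Step 1 — single emitter flow (q = Kd*h^x):
  q = 1.13 * 5.54^0.630 = 3.3227 L/hr
Step 2 — total lateral flow: Q = 55 * 3.3227 = 182.75 L/hr
Step 3 — wetted area: A = 55 * 0.855 * 1.04 = 48.906 m^2
Step 4 — application rate: Q/A = 182.75/48.906 = 3.74 mm/hr
Therefore the application rate along the lateral = 3.74 mm/hr.


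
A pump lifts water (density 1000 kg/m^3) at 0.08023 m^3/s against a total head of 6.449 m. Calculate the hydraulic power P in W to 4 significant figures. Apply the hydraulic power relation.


Approach: apply the hydraulic power relation, P = rho*g*Q*H.
P = 1000 * 9.81 * 0.08023 * 6.449 = 5076 W
Therefore the hydraulic power P = 5076 W.


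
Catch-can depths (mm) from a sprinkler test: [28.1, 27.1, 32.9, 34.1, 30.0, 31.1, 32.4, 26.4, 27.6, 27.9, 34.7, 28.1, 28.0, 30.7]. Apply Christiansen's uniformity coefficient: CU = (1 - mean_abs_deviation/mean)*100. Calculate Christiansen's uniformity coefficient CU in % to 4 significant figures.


mean = 29.9357 mm
mean |d_i - mean| = 2.33571 mm
CU = (1 - 2.33571/29.9357)*100 = 92.20 %
Therefore Christiansen's uniformity coefficient CU = 92.20 %.


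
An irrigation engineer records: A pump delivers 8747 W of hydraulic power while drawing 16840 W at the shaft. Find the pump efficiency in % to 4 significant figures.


Approach: apply the efficiency ratio, eta = (P_out/P_in)*100.
eta = (8747 / 16840) * 100 = 51.94 %
Therefore the pump efficiency = 51.94 %.


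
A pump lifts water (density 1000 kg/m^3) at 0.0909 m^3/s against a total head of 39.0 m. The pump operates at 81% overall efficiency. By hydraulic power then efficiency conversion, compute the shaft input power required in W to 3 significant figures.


Approach: apply hydraulic power then efficiency conversion, P = rho*g*Q*H; P_in = P/eta.
Step 1 — hydraulic power (P = rho*g*Q*H):
  P = 1000 * 9.81 * 0.0909 * 39.0 = 34777 W
Step 2 — input power: P_in = P/eta = 34777 / 0.81 = 42900 W
Therefore the shaft input power required = 42900 W.


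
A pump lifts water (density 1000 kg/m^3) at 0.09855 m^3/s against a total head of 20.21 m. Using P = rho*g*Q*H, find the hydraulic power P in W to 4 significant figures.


P = 1000 * 9.81 * 0.09855 * 20.21 = 19540 W
Therefore the hydraulic power P = 19540 W.


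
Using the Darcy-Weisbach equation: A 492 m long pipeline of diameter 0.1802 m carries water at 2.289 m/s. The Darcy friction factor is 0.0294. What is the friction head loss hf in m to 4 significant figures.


Approach: apply the Darcy-Weisbach equation, hf = f*(L/D)*(v^2/(2g)).
hf = 0.0294 * (492/0.1802) * (2.289^2 / (2*9.81))
hf = 21.44 m
Therefore the friction head loss hf = 21.44 m.


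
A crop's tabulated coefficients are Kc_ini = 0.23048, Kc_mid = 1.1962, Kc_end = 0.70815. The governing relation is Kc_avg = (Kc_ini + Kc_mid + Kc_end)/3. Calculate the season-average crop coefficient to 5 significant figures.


Kc_avg = (0.23048 + 1.1962 + 0.70815)/3 = 0.71161
Therefore the season-average crop coefficient = 0.71161.


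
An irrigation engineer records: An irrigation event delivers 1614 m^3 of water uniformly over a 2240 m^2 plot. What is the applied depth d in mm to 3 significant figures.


Approach: apply depth from volume over area, d = (V/A)*1000.
d = (1614 / 2240) * 1000 = 721 mm
Therefore the applied depth d = 721 mm.


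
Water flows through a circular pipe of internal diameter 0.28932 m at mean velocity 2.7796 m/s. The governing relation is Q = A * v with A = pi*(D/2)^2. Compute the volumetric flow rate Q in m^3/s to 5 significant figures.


A = pi*(0.28932/2)^2 = 0.06574259 m^2
Q = 0.06574259 * 2.7796 = 0.18274 m^3/s
Therefore the volumetric flow rate Q = 0.18274 m^3/s.


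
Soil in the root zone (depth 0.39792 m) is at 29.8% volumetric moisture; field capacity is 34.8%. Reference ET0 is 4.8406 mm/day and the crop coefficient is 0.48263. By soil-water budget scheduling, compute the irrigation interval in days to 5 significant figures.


Approach: apply soil-water budget scheduling, SMD = (FC-theta)/100*depth*1000; ETc = ET0*Kc; interval = SMD/ETc.
Step 1 — soil moisture deficit:
  SMD = (34.8 - 29.8)/100 * 0.39792 * 1000 = 19.89600 mm
Step 2 — daily crop ET (ETc = ET0*Kc):
  ETc = 4.8406 * 0.48263 = 2.336219 mm/day
Step 3 — irrigation interval (SMD/ETc):
  interval = 19.89600 / 2.336219 = 8.5163 days
Therefore the irrigation interval = 8.5163 days.


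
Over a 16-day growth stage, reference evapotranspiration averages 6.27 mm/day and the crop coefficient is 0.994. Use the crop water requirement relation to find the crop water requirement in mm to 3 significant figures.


Approach: apply the crop water requirement relation, CWR = ET0 * Kc * days.
CWR = 6.27 * 0.994 * 16 = 99.7 mm
Therefore the crop water requirement = 99.7 mm.


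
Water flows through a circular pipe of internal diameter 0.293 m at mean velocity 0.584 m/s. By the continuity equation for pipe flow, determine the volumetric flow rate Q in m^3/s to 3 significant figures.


Approach: apply the continuity equation for pipe flow, Q = A * v with A = pi*(D/2)^2.
A = pi*(0.293/2)^2 = 0.067426 m^2
Q = 0.067426 * 0.584 = 0.0394 m^3/s
Therefore the volumetric flow rate Q = 0.0394 m^3/s.


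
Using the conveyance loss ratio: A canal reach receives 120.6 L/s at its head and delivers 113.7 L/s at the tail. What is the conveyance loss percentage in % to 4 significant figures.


Approach: apply the conveyance loss ratio, loss% = ((Q_head - Q_tail)/Q_head)*100.
loss = ((120.6 - 113.7)/120.6)*100 = 5.721 %
Therefore the conveyance loss percentage = 5.721 %.


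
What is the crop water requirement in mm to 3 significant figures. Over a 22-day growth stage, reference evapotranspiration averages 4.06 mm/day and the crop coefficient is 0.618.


Approach: apply the crop water requirement relation, CWR = ET0 * Kc * days.
CWR = 4.06 * 0.618 * 22 = 55.2 mm
Therefore the crop water requirement = 55.2 mm.


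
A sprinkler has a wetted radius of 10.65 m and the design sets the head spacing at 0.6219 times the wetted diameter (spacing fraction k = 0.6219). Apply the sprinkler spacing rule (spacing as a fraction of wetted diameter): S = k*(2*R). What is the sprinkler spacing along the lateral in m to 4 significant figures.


S = 0.6219 * (2 * 10.65) = 13.25 m
Therefore the sprinkler spacing along the lateral = 13.25 m.


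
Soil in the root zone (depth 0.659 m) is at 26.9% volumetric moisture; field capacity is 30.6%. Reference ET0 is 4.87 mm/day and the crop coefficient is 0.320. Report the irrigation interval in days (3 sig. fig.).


Approach: apply soil-water budget scheduling, SMD = (FC-theta)/100*depth*1000; ETc = ET0*Kc; interval = SMD/ETc.
Step 1 — soil moisture deficit:
  SMD = (30.6 - 26.9)/100 * 0.659 * 1000 = 24.383 mm
Step 2 — daily crop ET (ETc = ET0*Kc):
  ETc = 4.87 * 0.320 = 1.5584 mm/day
Step 3 — irrigation interval (SMD/ETc):
  interval = 24.383 / 1.5584 = 15.6 days
Therefore the irrigation interval = 15.6 days.


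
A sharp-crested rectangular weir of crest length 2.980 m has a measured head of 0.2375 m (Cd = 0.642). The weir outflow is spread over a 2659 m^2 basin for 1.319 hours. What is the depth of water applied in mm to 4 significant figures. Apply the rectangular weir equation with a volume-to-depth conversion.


Approach: apply the rectangular weir equation with a volume-to-depth conversion, Q = (2/3)*Cd*L*sqrt(2g)*H^1.5; d = Q*t/A * 1000.
Step 1 — weir discharge:
  Q = (2/3)*0.642*2.980*sqrt(2*9.81)*0.2375^1.5 = 0.653890 m^3/s
Step 2 — volume: V = 0.653890 * 1.319*3600 = 3104.93 m^3
Step 3 — depth: d = V/A * 1000 = 3104.93/2659 * 1000 = 1168 mm
Therefore the depth of water applied = 1168 mm.


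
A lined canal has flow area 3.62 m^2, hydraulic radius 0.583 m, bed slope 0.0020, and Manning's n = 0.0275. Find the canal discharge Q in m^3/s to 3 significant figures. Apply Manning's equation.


Approach: apply Manning's equation, Q = (1/n)*A*R^(2/3)*S^(1/2).
Q = (1/0.0275) * 3.62 * 0.583^(2/3) * 0.0020^(1/2) = 4.11 m^3/s
Therefore the canal discharge Q = 4.11 m^3/s.


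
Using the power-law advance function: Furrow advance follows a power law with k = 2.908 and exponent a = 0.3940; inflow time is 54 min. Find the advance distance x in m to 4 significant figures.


Approach: apply the power-law advance function, x = k*t^a.
x = 2.908 * 54^0.3940 = 14.00 m
Therefore the advance distance x = 14.00 m.


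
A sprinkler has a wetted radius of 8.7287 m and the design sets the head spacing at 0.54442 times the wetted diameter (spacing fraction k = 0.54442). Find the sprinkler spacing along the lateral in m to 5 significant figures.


Approach: apply the sprinkler spacing rule (spacing as a fraction of wetted diameter), S = k*(2*R).
S = 0.54442 * (2 * 8.7287) = 9.5042 m
Therefore the sprinkler spacing along the lateral = 9.5042 m.


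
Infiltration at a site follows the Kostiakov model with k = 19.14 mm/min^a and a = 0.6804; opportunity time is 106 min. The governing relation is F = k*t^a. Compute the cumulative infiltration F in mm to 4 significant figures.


F = 19.14 * 106^0.6804 = 457.0 mm
Therefore the cumulative infiltration F = 457.0 mm.


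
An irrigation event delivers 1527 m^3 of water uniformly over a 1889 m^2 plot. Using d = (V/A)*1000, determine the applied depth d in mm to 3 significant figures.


d = (1527 / 1889) * 1000 = 808 mm
Therefore the applied depth d = 808 mm.


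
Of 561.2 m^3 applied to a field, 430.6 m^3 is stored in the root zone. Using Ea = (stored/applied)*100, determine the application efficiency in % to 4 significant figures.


Ea = (430.6/561.2)*100 = 76.73 %
Therefore the application efficiency = 76.73 %.


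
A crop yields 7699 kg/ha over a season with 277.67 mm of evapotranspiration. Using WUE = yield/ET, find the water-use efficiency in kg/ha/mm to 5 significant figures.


WUE = 7699 / 277.67 = 27.727 kg/ha/mm
Therefore the water-use efficiency = 27.727 kg/ha/mm.


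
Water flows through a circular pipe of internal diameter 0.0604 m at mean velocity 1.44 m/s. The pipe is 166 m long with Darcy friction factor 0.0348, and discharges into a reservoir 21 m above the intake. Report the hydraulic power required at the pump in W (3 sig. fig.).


Approach: apply continuity + Darcy-Weisbach + hydraulic power, Q = A*v; hf = f*(L/D)*(v^2/(2g)); H = static + hf; P = rho*g*Q*H.
Step 1 — flow rate (continuity, Q = A*v):
  A = pi*(0.0604/2)^2 = 0.0028653 m^2
  Q = 0.0028653 * 1.44 = 0.0041260 m^3/s
Step 2 — friction head loss (Darcy-Weisbach):
  hf = 0.0348 * (166/0.0604) * (1.44^2 / (2*9.81))
  hf = 10.108 m
Step 3 — total head: H = 21 + 10.108 = 31.108 m
Step 4 — hydraulic power (P = rho*g*Q*H):
  P = 1000 * 9.81 * 0.0041260 * 31.108 = 1260 W
Therefore the hydraulic power required at the pump = 1260 W.


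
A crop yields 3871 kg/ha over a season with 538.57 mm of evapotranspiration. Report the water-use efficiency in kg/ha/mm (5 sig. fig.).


Approach: apply the water-use efficiency ratio, WUE = yield/ET.
WUE = 3871 / 538.57 = 7.1876 kg/ha/mm
Therefore the water-use efficiency = 7.1876 kg/ha/mm.


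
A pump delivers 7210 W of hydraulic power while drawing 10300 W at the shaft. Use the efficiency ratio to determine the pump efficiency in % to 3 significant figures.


Approach: apply the efficiency ratio, eta = (P_out/P_in)*100.
eta = (7210 / 10300) * 100 = 70.0 %
Therefore the pump efficiency = 70.0 %.


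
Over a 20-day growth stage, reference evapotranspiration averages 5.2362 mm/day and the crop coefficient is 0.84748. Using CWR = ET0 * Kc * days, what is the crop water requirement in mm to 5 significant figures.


CWR = 5.2362 * 0.84748 * 20 = 88.751 mm
Therefore the crop water requirement = 88.751 mm.


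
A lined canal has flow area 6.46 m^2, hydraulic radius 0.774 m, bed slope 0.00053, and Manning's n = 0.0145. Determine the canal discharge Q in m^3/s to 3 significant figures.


Approach: apply Manning's equation, Q = (1/n)*A*R^(2/3)*S^(1/2).
Q = (1/0.0145) * 6.46 * 0.774^(2/3) * 0.00053^(1/2) = 8.65 m^3/s
Therefore the canal discharge Q = 8.65 m^3/s.


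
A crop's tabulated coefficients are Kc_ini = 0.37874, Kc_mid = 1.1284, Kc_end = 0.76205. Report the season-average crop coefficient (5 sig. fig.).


Approach: apply a simple seasonal average, Kc_avg = (Kc_ini + Kc_mid + Kc_end)/3.
Kc_avg = (0.37874 + 1.1284 + 0.76205)/3 = 0.75640
Therefore the season-average crop coefficient = 0.75640.


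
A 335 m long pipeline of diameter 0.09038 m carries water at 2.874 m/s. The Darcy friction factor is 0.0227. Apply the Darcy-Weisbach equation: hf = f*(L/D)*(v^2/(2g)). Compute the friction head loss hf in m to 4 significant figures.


hf = 0.0227 * (335/0.09038) * (2.874^2 / (2*9.81))
hf = 35.42 m
Therefore the friction head loss hf = 35.42 m.


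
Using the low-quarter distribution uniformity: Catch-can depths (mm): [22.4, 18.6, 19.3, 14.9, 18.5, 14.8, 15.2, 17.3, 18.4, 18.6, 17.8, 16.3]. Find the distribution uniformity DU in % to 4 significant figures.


Approach: apply the low-quarter distribution uniformity, DU = (mean of lowest quarter of readings / overall mean)*100.
sorted lowest 3 of 12: [14.8, 14.9, 15.2] -> mean = 14.9667 mm
overall mean = 17.6750 mm
DU = (14.9667/17.6750)*100 = 84.68 %
Therefore the distribution uniformity DU = 84.68 %.


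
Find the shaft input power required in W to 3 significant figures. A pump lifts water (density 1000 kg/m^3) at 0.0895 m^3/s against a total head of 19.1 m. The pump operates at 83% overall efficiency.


Approach: apply hydraulic power then efficiency conversion, P = rho*g*Q*H; P_in = P/eta.
Step 1 — hydraulic power (P = rho*g*Q*H):
  P = 1000 * 9.81 * 0.0895 * 19.1 = 16770 W
Step 2 — input power: P_in = P/eta = 16770 / 0.83 = 20200 W
Therefore the shaft input power required = 20200 W.
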